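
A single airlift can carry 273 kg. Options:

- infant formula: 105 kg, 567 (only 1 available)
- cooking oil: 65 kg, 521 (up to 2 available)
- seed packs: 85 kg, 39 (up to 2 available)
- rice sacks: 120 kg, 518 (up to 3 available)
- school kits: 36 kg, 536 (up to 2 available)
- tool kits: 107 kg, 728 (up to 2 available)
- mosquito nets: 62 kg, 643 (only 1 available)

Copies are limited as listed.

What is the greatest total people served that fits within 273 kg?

The ratio ordering already packs tightly: 2×cooking oil + 2×school kits + mosquito nets, 264 kg, 2757.
Every other selection either busts 273 kg or exceeds an availability limit or fails to beat 2757.

2757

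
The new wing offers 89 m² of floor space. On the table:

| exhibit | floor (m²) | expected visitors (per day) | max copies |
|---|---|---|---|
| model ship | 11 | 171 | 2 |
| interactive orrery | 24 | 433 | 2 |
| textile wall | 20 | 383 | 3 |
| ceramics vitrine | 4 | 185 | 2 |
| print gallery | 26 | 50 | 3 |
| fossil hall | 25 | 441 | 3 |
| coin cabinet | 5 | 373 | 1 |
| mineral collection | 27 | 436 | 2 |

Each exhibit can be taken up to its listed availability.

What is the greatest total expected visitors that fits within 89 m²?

Taking the top-ratio exhibits first gives model ship + 3×textile wall + 2×ceramics vitrine + coin cabinet for 2063 (84 m²).
The 20 m² tied up in textile wall is better spent on fossil hall — total rises to 2121 (89 m²).

2121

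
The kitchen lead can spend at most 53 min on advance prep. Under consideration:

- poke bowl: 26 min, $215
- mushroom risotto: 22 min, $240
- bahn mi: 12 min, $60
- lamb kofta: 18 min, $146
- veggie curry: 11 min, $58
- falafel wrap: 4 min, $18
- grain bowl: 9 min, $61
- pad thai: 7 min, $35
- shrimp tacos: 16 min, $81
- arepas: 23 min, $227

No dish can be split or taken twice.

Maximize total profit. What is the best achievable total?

By profit per min: mushroom risotto 10.91, arepas 9.87, poke bowl 8.27 lead.
The ratio ordering already packs tightly: mushroom risotto + pad thai + arepas, 52 min, 502.

502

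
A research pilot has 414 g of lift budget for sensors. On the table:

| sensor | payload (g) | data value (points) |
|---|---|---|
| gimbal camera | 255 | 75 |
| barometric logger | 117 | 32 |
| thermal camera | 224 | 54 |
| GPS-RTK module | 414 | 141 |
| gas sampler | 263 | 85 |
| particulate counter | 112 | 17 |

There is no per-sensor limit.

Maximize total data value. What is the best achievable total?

141

Ranking by ratio (data value/g): GPS-RTK module 0.34, gas sampler 0.32, gimbal camera 0.29, barometric logger 0.27.
GPS-RTK module uses 414 of the 414 g and totals 141.
That's the maximum — no swap from here does better than 141.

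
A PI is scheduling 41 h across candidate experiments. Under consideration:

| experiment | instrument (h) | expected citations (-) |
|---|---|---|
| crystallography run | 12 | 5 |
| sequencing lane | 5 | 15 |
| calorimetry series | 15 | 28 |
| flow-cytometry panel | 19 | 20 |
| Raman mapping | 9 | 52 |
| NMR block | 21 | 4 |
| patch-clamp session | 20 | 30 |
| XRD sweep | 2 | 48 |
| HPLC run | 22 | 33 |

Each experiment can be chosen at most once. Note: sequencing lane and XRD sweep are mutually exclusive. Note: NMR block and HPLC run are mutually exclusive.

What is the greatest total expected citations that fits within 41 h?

Density check — XRD sweep 24.00, Raman mapping 5.78, sequencing lane 3.00 are the best per h.
Best packing: crystallography run + calorimetry series + Raman mapping + XRD sweep — 38 h, 133 total.
Raman mapping + XRD sweep + HPLC run (33 h) also reaches 133 — a tie, but nothing goes higher.

133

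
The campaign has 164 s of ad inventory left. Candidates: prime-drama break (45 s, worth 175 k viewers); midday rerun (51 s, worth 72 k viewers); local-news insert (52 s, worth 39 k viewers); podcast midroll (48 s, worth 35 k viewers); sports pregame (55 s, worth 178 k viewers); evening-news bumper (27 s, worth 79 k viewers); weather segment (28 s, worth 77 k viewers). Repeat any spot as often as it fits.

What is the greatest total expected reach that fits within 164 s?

604

Density check — prime-drama break 3.89, sports pregame 3.24, evening-news bumper 2.93, weather segment 2.75 are the best per s.
Taking 3×prime-drama break + evening-news bumper: 162 s used, 604 in expected reach.
Nothing else within 164 s beats 604.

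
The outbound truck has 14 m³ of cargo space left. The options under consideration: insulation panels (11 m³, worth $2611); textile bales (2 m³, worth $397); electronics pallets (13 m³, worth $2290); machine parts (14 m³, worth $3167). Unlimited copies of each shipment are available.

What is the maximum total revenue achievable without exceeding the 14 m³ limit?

3167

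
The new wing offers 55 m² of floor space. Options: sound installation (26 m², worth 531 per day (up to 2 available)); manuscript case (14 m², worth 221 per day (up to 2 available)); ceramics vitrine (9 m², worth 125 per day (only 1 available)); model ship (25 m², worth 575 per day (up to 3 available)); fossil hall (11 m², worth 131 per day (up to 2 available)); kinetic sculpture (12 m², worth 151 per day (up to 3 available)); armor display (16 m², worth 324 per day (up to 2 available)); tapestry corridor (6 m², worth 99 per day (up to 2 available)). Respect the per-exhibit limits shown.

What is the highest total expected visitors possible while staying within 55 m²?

1150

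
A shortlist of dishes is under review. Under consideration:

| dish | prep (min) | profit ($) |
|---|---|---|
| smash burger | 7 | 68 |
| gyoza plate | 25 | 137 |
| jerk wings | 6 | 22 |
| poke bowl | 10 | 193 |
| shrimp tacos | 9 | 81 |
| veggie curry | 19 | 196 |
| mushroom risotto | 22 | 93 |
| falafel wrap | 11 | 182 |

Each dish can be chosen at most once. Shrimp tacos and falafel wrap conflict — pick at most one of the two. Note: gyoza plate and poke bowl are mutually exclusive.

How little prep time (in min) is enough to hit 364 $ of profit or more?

Look for the lowest-prep combination reaching 364.
poke bowl + falafel wrap reaches 375 using 21 min.
No combination under 21 min hits 364.

21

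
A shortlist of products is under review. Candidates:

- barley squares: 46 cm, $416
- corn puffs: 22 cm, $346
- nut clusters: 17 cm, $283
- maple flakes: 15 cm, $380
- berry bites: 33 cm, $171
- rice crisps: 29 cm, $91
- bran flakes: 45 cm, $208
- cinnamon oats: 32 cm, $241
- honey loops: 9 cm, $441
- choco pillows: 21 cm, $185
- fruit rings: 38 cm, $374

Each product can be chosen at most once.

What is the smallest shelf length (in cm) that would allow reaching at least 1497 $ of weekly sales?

Look for the lowest-shelf combination reaching 1497.
corn puffs + nut clusters + maple flakes + honey loops + choco pillows reaches 1635 using 84 cm.
Any bundle with less than 84 cm falls short of 1497.

84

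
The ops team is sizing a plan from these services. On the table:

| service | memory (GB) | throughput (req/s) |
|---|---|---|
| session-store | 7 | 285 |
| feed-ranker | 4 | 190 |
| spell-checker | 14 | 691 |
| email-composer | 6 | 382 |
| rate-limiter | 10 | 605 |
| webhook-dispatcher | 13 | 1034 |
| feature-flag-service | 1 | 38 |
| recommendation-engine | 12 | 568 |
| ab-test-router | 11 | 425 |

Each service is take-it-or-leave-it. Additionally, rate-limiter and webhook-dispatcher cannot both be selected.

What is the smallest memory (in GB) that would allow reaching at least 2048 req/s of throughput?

Look for the lowest-memory combination reaching 2048.
spell-checker + email-composer + webhook-dispatcher reaches 2107 using 33 GB.
Below 33 GB the best achievable stays under 2048.

33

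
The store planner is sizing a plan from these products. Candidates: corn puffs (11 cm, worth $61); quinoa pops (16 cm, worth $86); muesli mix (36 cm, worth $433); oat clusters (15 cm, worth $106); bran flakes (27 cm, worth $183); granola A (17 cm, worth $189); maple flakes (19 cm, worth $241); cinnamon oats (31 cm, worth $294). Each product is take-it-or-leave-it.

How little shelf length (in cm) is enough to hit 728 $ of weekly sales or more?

Look for the lowest-shelf combination reaching 728.
corn puffs + muesli mix + maple flakes: 735 weekly sales at 66 cm.
Any bundle with less than 66 cm falls short of 728.

66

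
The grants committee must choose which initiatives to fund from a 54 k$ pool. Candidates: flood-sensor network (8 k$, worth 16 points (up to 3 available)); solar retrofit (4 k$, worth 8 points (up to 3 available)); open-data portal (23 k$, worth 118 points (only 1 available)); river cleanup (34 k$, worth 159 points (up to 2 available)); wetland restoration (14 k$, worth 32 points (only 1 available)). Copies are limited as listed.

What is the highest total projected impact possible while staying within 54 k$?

Ranking by ratio (projected impact/k$): open-data portal 5.13, river cleanup 4.68, wetland restoration 2.29.
The ratio heuristic lands on 2×flood-sensor network + open-data portal + wetland restoration (182) but leaves 1 k$ idle.
Dropping 2×flood-sensor network and open-data portal frees 39 k$; slotting in solar retrofit + river cleanup (38 k$) lifts the total to 199 at 52 k$.
No other feasible combination exceeds 199.

199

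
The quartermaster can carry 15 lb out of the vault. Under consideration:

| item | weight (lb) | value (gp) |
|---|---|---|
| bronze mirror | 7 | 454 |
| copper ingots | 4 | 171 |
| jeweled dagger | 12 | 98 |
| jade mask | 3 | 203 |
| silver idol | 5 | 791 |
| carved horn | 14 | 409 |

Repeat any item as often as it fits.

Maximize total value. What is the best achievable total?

Ranking by ratio (value/lb): silver idol 158.20, jade mask 67.67, bronze mirror 64.86, copper ingots 42.75.
3×silver idol uses 15 of the 15 lb and totals 2373.

2373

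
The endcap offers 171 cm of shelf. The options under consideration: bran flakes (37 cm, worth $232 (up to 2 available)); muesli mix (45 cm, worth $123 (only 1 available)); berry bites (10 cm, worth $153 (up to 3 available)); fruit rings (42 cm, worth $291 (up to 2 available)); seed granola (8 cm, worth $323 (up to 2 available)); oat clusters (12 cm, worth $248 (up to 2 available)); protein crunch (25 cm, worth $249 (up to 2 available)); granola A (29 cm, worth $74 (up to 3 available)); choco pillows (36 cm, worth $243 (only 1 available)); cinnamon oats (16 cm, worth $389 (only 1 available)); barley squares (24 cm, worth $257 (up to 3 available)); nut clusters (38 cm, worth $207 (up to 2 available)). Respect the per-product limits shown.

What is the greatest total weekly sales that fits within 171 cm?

The ratio heuristic lands on 3×berry bites + 2×seed granola + 2×oat clusters + cinnamon oats + 3×barley squares (2761) but leaves 13 cm idle.
Dropping oat clusters frees 12 cm; slotting in protein crunch (25 cm) lifts the total to 2762 at 171 cm.
No other feasible combination exceeds 2762.

2762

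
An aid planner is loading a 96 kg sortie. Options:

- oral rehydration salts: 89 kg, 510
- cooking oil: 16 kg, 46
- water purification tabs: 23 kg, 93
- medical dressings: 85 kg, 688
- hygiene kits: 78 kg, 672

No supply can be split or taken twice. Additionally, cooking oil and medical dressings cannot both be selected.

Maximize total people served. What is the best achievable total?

718

Ranking by ratio (people served/kg): hygiene kits 8.62, medical dressings 8.09, oral rehydration salts 5.73.
Cooking oil + hygiene kits uses 94 of the 96 kg and totals 718.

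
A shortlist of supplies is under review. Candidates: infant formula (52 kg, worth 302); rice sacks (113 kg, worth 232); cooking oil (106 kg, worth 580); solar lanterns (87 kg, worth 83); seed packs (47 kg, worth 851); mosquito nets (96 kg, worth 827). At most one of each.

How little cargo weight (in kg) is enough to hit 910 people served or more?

99

Need the lightest bundle worth ≥ 910.
Taking infant formula + seed packs gives 1153 (≥ 910) for 99 kg.
Below 99 kg the best achievable stays under 910.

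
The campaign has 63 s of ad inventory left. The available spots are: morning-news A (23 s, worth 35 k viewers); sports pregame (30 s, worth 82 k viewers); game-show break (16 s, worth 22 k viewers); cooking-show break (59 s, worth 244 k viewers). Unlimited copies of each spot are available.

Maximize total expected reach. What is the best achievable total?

Best packing: cooking-show break — 59 s, 244 total.

244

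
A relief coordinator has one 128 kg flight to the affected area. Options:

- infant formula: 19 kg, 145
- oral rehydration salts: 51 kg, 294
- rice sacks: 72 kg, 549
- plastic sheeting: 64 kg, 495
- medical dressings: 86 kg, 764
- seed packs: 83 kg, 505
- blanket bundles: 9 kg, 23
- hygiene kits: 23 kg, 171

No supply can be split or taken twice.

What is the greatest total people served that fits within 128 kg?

Density check — medical dressings 8.88, plastic sheeting 7.73, infant formula 7.63 are the best per kg.
Best packing: infant formula + medical dressings + hygiene kits — 128 kg, 1080 total.
The closest alternative, medical dressings + blanket bundles + hygiene kits, reaches only 958.

1080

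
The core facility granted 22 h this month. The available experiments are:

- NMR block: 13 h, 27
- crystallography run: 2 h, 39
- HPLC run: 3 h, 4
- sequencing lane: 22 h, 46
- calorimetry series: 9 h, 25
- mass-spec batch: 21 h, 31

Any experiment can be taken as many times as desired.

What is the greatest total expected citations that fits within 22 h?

Density check — crystallography run 19.50, calorimetry series 2.78, sequencing lane 2.09, NMR block 2.08 are the best per h.
Best packing: 11×crystallography run — 22 h, 429 total.
No other feasible combination exceeds 429.

429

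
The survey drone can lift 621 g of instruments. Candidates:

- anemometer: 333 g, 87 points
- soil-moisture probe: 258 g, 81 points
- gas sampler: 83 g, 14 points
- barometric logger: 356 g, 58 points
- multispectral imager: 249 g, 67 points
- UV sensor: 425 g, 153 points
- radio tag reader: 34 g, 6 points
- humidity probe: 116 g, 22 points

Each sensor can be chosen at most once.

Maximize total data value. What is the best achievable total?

181

The ratio ordering already packs tightly: UV sensor + radio tag reader + humidity probe, 575 g, 181.
Next best is UV sensor + humidity probe at 175 (541 g) — short by 6.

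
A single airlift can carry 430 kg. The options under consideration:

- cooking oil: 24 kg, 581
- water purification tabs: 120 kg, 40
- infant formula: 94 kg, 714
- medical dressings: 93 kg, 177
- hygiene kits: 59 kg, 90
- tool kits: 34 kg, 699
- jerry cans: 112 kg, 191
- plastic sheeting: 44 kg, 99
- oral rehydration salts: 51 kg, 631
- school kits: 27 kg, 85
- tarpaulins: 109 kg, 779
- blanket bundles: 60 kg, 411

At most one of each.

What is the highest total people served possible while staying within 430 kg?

3914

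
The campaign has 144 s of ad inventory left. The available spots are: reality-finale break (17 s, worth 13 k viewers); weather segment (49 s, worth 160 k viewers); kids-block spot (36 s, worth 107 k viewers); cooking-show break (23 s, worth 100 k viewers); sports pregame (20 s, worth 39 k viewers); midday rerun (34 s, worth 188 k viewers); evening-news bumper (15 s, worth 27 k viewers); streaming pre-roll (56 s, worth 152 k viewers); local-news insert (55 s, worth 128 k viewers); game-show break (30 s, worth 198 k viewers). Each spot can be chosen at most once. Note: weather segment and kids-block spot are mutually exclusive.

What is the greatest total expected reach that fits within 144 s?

The ratio ordering already packs tightly: weather segment + cooking-show break + midday rerun + game-show break, 136 s, 646.
Runner-up cooking-show break + midday rerun + streaming pre-roll + game-show break tops out at 638.

646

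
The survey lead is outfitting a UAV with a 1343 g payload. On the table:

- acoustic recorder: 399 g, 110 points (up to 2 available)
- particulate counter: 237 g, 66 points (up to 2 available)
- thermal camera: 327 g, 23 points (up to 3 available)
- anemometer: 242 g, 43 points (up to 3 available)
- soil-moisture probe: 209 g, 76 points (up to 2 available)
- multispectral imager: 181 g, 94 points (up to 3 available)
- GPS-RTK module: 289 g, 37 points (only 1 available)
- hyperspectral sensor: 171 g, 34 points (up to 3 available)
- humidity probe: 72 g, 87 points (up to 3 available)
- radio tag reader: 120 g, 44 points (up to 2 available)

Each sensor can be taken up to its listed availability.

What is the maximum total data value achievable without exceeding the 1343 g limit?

739

Ranking by ratio (data value/g): humidity probe 1.21, multispectral imager 0.52, radio tag reader 0.37.
The ratio heuristic lands on soil-moisture probe + 3×multispectral imager + 3×humidity probe + 2×radio tag reader (707) but leaves 135 g idle.
Dropping radio tag reader frees 120 g; slotting in soil-moisture probe (209 g) lifts the total to 739 at 1297 g.
Nothing else within 1343 g beats 739.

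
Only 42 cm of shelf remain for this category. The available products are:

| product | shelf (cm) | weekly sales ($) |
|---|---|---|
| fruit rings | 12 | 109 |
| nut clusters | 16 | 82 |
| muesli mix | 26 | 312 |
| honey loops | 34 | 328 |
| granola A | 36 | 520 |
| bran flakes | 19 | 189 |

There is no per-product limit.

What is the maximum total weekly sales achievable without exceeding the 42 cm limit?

Best packing: granola A — 36 cm, 520 total.
The spare 6 cm is too small for any remaining product, and no exchange beats 520.

520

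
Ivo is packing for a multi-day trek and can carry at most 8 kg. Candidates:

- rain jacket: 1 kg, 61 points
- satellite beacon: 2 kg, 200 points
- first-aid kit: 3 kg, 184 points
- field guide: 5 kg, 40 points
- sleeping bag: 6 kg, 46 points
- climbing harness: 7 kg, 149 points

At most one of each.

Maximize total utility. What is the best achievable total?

By utility per kg: satellite beacon 100.00, first-aid kit 61.33, rain jacket 61.00, climbing harness 21.29 lead.
Taking rain jacket + satellite beacon + first-aid kit: 6 kg used, 445 in utility.
That's the maximum — no swap from here does better than 445.

445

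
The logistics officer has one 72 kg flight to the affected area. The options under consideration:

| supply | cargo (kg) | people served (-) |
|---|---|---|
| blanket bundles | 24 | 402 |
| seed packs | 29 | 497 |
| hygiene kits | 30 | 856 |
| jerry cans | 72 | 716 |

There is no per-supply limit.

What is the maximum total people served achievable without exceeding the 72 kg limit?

1712

Taking 2×hygiene kits: 60 kg used, 1712 in people served.
The spare 12 kg is too small for any remaining supply, and no exchange beats 1712.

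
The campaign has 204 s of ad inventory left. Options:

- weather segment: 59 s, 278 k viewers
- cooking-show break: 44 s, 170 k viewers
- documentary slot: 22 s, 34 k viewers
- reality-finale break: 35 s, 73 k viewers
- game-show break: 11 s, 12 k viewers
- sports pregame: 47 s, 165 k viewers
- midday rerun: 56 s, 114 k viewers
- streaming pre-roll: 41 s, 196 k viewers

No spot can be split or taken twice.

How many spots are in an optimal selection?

5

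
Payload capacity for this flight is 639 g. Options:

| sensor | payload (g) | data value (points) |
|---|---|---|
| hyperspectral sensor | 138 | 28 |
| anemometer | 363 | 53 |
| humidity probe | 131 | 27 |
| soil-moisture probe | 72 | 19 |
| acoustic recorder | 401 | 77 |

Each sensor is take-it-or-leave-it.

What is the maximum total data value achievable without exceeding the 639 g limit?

A density-first pass picks hyperspectral sensor + humidity probe + soil-moisture probe — 74 at 341 g.
Dropping humidity probe frees 131 g; slotting in acoustic recorder (401 g) lifts the total to 124 at 611 g.
An exhaustive check of the 32 subsets confirms 124.

124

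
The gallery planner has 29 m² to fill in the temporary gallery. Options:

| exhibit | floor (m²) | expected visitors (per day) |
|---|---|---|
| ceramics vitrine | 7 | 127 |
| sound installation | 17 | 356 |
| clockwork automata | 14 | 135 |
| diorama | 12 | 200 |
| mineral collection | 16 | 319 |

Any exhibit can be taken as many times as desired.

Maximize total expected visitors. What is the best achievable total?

556

A density-first pass picks ceramics vitrine + sound installation — 483 at 24 m².
The 7 m² tied up in ceramics vitrine is better spent on diorama — total rises to 556 (29 m²).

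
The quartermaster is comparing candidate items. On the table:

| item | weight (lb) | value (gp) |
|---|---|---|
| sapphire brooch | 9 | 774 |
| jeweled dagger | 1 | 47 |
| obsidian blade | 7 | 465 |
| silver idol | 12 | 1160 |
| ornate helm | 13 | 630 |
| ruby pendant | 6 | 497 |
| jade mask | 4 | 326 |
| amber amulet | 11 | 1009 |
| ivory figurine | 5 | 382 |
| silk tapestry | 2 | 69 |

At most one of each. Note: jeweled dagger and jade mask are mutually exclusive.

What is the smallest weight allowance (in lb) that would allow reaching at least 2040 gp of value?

23

Look for the lowest-weight combination reaching 2040.
silver idol + amber amulet reaches 2169 using 23 lb.
No combination under 23 lb hits 2040.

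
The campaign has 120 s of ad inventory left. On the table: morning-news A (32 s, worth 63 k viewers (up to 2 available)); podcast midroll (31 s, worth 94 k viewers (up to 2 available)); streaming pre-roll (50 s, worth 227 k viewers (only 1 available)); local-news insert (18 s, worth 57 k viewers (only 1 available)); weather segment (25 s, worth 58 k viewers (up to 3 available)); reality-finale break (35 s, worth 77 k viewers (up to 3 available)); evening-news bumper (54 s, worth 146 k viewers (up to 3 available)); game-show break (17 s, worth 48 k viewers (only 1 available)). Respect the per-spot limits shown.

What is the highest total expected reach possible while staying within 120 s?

426

By expected reach per s: streaming pre-roll 4.54, local-news insert 3.17, podcast midroll 3.03 lead.
Taking podcast midroll + streaming pre-roll + local-news insert + game-show break: 116 s used, 426 in expected reach.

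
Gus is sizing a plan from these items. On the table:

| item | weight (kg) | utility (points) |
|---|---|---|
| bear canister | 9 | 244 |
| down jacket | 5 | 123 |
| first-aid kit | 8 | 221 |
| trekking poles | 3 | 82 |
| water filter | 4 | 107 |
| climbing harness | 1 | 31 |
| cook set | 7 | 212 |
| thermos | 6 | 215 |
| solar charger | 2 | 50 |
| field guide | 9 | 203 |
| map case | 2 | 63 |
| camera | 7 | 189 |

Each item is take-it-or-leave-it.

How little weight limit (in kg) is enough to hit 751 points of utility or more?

25

Minimise kg subject to total utility ≥ 751.
Taking bear canister + trekking poles + cook set + thermos gives 753 (≥ 751) for 25 kg.
Any bundle with less than 25 kg falls short of 751.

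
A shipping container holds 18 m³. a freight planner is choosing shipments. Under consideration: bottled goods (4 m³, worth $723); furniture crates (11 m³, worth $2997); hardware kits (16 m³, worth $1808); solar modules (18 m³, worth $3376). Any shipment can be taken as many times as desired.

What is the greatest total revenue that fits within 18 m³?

3720

Ranking by ratio (revenue/m³): furniture crates 272.45, solar modules 187.56, bottled goods 180.75.
Best packing: bottled goods + furniture crates — 15 m³, 3720 total.
Nothing else within 18 m³ beats 3720.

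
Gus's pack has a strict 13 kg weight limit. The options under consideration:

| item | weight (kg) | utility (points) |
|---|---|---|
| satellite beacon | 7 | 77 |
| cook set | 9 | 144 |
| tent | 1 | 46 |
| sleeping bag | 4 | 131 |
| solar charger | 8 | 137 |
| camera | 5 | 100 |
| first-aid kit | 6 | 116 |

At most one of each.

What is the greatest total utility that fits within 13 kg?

314

Density check — tent 46.00, sleeping bag 32.75, camera 20.00 are the best per kg.
Taking the top-ratio items first gives tent + sleeping bag + camera for 277 (10 kg).
Replace camera with solar charger: the trade gains 37 net, giving 314 at 13 kg.
Every other selection either busts 13 kg or fails to beat 314.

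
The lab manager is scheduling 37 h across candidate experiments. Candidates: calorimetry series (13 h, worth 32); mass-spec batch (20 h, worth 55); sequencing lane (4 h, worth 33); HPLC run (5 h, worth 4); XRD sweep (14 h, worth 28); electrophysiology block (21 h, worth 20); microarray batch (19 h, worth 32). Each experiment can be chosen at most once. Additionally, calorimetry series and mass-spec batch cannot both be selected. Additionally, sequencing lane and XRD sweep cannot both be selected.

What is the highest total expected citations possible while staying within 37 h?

By expected citations per h: sequencing lane 8.25, mass-spec batch 2.75, calorimetry series 2.46, XRD sweep 2.00 lead.
Taking calorimetry series + sequencing lane + microarray batch: 36 h used, 97 in expected citations.

97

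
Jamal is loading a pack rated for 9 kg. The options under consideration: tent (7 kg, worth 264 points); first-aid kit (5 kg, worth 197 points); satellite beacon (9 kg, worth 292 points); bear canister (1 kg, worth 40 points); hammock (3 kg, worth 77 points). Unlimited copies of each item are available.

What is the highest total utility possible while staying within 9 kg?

360

Best packing: 9×bear canister — 9 kg, 360 total.
That's the maximum — no swap from here does better than 360.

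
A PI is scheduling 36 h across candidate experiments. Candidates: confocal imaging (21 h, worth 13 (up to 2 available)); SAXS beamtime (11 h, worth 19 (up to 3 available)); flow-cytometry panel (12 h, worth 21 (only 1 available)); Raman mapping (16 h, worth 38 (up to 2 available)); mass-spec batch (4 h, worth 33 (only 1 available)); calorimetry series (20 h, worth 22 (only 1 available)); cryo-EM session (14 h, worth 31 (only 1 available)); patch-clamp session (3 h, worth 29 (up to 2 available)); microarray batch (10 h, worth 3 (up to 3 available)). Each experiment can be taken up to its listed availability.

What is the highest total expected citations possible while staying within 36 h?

Density check — patch-clamp session 9.67, mass-spec batch 8.25, Raman mapping 2.38, cryo-EM session 2.21 are the best per h.
Taking the top-ratio experiments first gives Raman mapping + mass-spec batch + 2×patch-clamp session + microarray batch for 132 (36 h).
The 26 h tied up in Raman mapping and microarray batch is better spent on flow-cytometry panel + cryo-EM session — total rises to 143 (36 h).

143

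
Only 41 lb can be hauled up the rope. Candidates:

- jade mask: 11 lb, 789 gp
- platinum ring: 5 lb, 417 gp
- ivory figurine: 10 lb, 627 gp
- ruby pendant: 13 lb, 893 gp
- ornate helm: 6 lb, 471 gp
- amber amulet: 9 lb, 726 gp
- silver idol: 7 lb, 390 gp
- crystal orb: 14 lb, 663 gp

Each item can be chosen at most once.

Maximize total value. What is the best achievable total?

Density check — platinum ring 83.40, amber amulet 80.67, ornate helm 78.50, jade mask 71.73 are the best per lb.
Taking jade mask + platinum ring + ivory figurine + ornate helm + amber amulet: 41 lb used, 3030 in value.
No other feasible combination exceeds 3030.

3030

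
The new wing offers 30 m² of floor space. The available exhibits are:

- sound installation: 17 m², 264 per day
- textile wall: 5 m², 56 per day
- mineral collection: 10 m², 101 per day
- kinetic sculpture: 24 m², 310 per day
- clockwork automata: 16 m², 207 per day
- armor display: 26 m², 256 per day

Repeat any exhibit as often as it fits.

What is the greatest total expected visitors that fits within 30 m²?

376

Density check — sound installation 15.53, clockwork automata 12.94, kinetic sculpture 12.92 are the best per m².
The ratio ordering already packs tightly: sound installation + 2×textile wall, 27 m², 376.
Nothing else within 30 m² beats 376.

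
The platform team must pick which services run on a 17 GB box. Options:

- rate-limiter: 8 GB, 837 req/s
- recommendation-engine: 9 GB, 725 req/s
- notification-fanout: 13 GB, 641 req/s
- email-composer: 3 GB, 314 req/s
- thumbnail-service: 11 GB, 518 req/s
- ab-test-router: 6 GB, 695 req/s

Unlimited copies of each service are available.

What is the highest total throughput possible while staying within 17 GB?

1846

Ranking by ratio (throughput/GB): ab-test-router 115.83, email-composer 104.67, rate-limiter 104.62, recommendation-engine 80.56.
The ratio heuristic lands on email-composer + 2×ab-test-router (1704) but leaves 2 GB idle.
Dropping ab-test-router frees 6 GB; slotting in rate-limiter (8 GB) lifts the total to 1846 at 17 GB.
Nothing else within 17 GB beats 1846.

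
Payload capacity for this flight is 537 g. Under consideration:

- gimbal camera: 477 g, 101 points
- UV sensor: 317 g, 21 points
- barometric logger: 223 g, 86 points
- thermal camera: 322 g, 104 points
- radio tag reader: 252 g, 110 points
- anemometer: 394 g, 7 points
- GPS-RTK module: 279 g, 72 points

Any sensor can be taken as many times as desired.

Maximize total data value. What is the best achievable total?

Density check — radio tag reader 0.44, barometric logger 0.39, thermal camera 0.32 are the best per g.
Best packing: 2×radio tag reader — 504 g, 220 total.

220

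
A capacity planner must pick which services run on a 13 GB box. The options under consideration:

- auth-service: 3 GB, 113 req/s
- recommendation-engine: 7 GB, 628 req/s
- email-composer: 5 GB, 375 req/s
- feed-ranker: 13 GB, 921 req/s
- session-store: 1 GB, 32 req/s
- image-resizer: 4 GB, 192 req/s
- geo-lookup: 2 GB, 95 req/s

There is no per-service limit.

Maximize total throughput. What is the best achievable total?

1035

Recommendation-engine + email-composer + session-store uses 13 of the 13 GB and totals 1035.
No other feasible combination exceeds 1035.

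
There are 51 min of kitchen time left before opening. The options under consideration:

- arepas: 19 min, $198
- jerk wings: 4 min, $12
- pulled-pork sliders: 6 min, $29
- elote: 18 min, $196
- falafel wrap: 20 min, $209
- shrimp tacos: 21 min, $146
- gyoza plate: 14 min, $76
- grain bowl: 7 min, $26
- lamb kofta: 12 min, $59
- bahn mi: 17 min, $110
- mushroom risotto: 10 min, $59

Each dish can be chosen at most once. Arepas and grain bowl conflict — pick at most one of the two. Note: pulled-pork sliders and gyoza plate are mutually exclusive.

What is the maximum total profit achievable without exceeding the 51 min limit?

470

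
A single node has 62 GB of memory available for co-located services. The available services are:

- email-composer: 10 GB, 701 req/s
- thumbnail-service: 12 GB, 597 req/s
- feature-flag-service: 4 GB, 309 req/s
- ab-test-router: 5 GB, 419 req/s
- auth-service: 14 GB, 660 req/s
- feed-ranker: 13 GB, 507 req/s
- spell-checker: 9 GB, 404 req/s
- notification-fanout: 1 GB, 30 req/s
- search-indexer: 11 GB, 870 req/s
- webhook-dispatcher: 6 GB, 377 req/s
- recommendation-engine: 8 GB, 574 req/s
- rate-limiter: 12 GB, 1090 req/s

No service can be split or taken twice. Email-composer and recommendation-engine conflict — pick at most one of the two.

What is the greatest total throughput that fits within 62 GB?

4426

Ranking by ratio (throughput/GB): rate-limiter 90.83, ab-test-router 83.80, search-indexer 79.09.
Best packing: email-composer + feature-flag-service + ab-test-router + auth-service + search-indexer + webhook-dispatcher + rate-limiter — 62 GB, 4426 total.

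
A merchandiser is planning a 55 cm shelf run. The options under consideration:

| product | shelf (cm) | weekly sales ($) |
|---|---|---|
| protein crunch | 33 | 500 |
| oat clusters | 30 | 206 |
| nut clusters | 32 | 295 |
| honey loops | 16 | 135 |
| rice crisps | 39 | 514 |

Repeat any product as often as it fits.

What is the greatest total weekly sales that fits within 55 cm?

649

Ranking by ratio (weekly sales/cm): protein crunch 15.15, rice crisps 13.18, nut clusters 9.22, honey loops 8.44.
Filling by ratio: protein crunch + honey loops for 635, with 6 cm left unused.
Dropping protein crunch frees 33 cm; slotting in rice crisps (39 cm) lifts the total to 649 at 55 cm.
Every other selection either busts 55 cm or fails to beat 649.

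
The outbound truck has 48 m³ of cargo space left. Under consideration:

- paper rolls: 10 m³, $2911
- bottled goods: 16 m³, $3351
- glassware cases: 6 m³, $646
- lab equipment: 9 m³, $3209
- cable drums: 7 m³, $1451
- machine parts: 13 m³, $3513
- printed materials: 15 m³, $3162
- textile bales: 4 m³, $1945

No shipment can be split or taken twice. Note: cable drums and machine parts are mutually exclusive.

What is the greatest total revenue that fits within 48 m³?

12984

Paper rolls + bottled goods + lab equipment + machine parts uses 48 of the 48 m³ and totals 12984.
Next best is paper rolls + bottled goods + lab equipment + cable drums + textile bales at 12867 (46 m³) — short by 117.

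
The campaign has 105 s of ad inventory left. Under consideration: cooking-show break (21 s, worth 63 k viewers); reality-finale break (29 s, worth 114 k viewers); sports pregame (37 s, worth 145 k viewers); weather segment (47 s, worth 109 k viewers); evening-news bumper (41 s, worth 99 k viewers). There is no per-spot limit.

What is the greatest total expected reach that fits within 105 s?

404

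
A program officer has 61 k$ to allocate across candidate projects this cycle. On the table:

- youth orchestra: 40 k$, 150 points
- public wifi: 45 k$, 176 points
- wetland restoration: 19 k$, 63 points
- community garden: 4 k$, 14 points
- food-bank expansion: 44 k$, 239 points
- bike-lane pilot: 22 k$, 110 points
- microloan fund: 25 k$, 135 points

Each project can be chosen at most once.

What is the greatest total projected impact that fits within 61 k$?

259

Ranking by ratio (projected impact/k$): food-bank expansion 5.43, microloan fund 5.40, bike-lane pilot 5.00.
Greedy by ratio would take community garden + food-bank expansion: 48 k$ used, total 253.
The 44 k$ tied up in food-bank expansion is better spent on bike-lane pilot + microloan fund — total rises to 259 (51 k$).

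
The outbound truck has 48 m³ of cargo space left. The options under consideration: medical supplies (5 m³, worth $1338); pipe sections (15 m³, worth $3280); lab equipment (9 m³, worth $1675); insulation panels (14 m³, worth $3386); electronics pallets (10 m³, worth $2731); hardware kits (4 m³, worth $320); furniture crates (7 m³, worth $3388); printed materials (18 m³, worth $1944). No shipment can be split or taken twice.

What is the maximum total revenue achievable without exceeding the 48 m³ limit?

Density check — furniture crates 484.00, electronics pallets 273.10, medical supplies 267.60 are the best per m³.
The ratio heuristic lands on medical supplies + lab equipment + insulation panels + electronics pallets + furniture crates (12518) but leaves 3 m³ idle.
Dropping medical supplies and lab equipment frees 14 m³; slotting in pipe sections (15 m³) lifts the total to 12785 at 46 m³.
The spare 2 m³ is too small for any remaining shipment, and no exchange beats 12785.

12785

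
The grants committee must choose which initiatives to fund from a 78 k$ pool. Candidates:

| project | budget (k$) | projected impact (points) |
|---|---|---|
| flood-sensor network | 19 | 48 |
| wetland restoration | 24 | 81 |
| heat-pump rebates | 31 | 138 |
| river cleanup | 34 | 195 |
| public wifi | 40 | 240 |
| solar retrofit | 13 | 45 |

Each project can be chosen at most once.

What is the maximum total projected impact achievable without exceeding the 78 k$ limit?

Best packing: river cleanup + public wifi — 74 k$, 435 total.
Runner-up heat-pump rebates + public wifi tops out at 378.

435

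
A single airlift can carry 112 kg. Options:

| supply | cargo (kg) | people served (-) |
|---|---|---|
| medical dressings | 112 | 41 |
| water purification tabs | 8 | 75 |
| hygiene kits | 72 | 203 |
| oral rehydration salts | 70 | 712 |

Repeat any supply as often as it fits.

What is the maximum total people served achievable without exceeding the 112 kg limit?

1087

5×water purification tabs + oral rehydration salts uses 110 of the 112 kg and totals 1087.
The spare 2 kg is too small for any remaining supply, and no exchange beats 1087.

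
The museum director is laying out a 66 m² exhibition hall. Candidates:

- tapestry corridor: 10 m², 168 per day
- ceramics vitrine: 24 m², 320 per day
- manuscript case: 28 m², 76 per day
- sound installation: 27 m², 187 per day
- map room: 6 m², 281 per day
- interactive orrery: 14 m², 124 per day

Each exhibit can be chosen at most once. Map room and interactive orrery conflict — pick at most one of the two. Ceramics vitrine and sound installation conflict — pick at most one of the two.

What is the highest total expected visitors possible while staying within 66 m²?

769

Best packing: tapestry corridor + ceramics vitrine + map room — 40 m², 769 total.
The closest alternative, ceramics vitrine + manuscript case + map room, reaches only 677.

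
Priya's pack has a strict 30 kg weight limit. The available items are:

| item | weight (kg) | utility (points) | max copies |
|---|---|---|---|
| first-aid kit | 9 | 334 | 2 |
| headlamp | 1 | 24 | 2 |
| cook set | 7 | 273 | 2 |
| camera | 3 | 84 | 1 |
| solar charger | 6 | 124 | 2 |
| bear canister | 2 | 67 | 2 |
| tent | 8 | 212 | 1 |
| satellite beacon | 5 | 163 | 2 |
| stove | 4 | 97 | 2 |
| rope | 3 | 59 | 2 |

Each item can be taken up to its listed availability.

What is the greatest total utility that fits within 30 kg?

1110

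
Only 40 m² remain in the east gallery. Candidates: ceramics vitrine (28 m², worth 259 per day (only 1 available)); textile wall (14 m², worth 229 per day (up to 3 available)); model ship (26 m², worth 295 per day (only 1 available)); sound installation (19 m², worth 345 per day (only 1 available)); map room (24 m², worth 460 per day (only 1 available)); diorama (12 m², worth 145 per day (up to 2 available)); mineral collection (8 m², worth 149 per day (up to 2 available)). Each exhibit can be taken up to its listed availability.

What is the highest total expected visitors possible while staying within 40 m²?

758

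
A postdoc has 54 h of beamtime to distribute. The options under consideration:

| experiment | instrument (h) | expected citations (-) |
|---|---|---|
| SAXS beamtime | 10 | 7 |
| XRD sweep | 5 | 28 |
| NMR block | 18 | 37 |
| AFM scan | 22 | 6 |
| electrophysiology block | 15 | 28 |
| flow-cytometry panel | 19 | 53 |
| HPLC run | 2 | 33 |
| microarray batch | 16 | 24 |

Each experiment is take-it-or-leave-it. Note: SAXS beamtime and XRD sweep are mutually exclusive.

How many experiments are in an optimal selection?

Best achievable expected citations is 151.
One optimal bundle: XRD sweep + NMR block + flow-cytometry panel + HPLC run (44 h).
Every optimal selection uses 4 experiments.

4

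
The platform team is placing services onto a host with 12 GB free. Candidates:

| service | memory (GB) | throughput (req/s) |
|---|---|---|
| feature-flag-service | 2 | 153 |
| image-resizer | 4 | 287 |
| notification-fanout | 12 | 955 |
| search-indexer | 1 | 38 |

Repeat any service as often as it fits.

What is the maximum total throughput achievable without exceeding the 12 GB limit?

Density check — notification-fanout 79.58, feature-flag-service 76.50, image-resizer 71.75, search-indexer 38.00 are the best per GB.
Notification-fanout uses 12 of the 12 GB and totals 955.
That's the maximum — no swap from here does better than 955.

955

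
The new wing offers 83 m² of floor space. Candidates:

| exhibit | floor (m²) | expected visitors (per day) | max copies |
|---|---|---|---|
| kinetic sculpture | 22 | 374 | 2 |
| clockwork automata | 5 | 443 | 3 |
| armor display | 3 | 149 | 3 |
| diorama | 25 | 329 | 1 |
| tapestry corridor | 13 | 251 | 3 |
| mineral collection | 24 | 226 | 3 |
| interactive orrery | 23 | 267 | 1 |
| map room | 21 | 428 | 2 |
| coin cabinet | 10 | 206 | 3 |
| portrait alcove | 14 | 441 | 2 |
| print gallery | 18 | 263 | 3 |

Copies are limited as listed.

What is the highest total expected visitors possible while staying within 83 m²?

3292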